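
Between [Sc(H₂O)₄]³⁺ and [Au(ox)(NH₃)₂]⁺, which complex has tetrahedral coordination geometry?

For [Sc(H₂O)₄]³⁺: Ligand charges: water is neutral. With an overall charge of +3 the scandium centre must be in the +3 oxidation state. Sc sits in group 3, so the d-electron count is 3 − 3 = 0. A d⁰ ion has no crystal-field stabilisation preference between square planar and tetrahedral, so four ligands adopt the sterically favoured tetrahedral geometry. → tetrahedral.
For [Au(ox)(NH₃)₂]⁺: Each oxalate is −2; ammonia is neutral; balancing the +1 overall charge requires Au(III). Gold is a group-11 element; Au(III) is therefore d⁸. A 5d d⁸ ion has a large crystal-field splitting; square planar leaves the high-energy d_{x²−y²} orbital empty and maximises CFSE. → square planar.

[Sc(H₂O)₄]³⁺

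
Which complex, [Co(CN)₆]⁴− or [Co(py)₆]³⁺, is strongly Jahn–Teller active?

[Co(CN)₆]⁴−

[Co(CN)₆]⁴−: Ligand charges: each cyanide is −1. With an overall charge of −4 the cobalt centre must be in the +2 oxidation state. Cobalt is a group-9 element; Co(II) is therefore d⁷. Cyanide is a strong-field ligand (high in the spectrochemical series) for a first-row metal, so the complex is low-spin. The t₂g⁶e_g¹ (low-spin) configuration has an unevenly filled e_g set; the Jahn–Teller theorem predicts a tetragonal distortion (typically axial elongation) to lift the degeneracy.
[Co(py)₆]³⁺: Summing ligand charges against the +3 overall charge gives an oxidation state of +3 for cobalt. Group 9 minus oxidation state 3 gives a d⁶ configuration. Co(III) has an exceptionally large octahedral splitting and is low-spin with essentially every ligand except fluoride. The d⁶ configuration leaves the e_g set evenly filled (or empty) — no strong Jahn–Teller driving force.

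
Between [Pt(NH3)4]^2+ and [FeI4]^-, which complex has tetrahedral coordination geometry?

[FeI4]^-

For [Pt(NH3)4]^2+: Ligand charges: ammonia is neutral. With an overall charge of +2 the platinum centre must be in the +2 oxidation state. Group 10 minus oxidation state 2 gives a d⁸ configuration. A 5d d⁸ ion has a large crystal-field splitting; square planar leaves the high-energy d_{x²−y²} orbital empty and maximises CFSE. → square planar.
For [FeI4]^-: Summing ligand charges against the −1 overall charge gives an oxidation state of +3 for iron. Iron is a group-8 element; Fe(III) is therefore d⁵. A high-spin d⁵ ion has zero CFSE in either geometry, so four ligands adopt the sterically favoured tetrahedral geometry. → tetrahedral.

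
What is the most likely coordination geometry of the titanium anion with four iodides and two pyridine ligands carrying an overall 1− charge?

octahedral

Each iodide is −1; pyridine is neutral; balancing the −1 overall charge requires Ti(III).
Ti sits in group 4, so the d-electron count is 4 − 3 = 1.
Coordination number: 6.
Six donors around a single metal centre give an octahedral coordination sphere.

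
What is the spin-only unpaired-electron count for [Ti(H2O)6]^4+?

Water is neutral; balancing the +4 overall charge requires Ti(IV).
Ti sits in group 4, so the d-electron count is 4 − 4 = 0.
In an octahedral field the d⁰ configuration is t₂g⁰e_g⁰, giving 0 unpaired electrons.

0 unpaired electrons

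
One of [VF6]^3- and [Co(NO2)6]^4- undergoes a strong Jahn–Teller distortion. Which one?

[VF6]^3-: Each fluoride is −1; balancing the −3 overall charge requires V(III). V sits in group 5, so the d-electron count is 5 − 3 = 2. The d² configuration leaves the e_g set evenly filled (or empty) — no strong Jahn–Teller driving force.
[Co(NO2)6]^4-: Each nitro (N-bound nitrite) is −1; balancing the −4 overall charge requires Co(II). Co sits in group 9, so the d-electron count is 9 − 2 = 7. Nitro (N-bound nitrite) is a strong-field ligand (high in the spectrochemical series) for a first-row metal, so the complex is low-spin. The t₂g⁶e_g¹ (low-spin) configuration has an unevenly filled e_g set; the Jahn–Teller theorem predicts a tetragonal distortion (typically axial elongation) to lift the degeneracy.

[Co(NO2)6]^4-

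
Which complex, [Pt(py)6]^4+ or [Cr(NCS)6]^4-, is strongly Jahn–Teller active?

[Pt(py)6]^4+: Pyridine is neutral; balancing the +4 overall charge requires Pt(IV). Pt sits in group 10, so the d-electron count is 10 − 4 = 6. A 5d ion has a large Δₒ and is invariably low-spin. The d⁶ configuration leaves the e_g set evenly filled (or empty) — no strong Jahn–Teller driving force.
[Cr(NCS)6]^4-: Summing ligand charges against the −4 overall charge gives an oxidation state of +2 for chromium. Chromium is a group-6 element; Cr(II) is therefore d⁴. Isothiocyanate is a weak-field ligand for a first-row metal, so the complex is high-spin. The t₂g³e_g¹ (high-spin) configuration has an unevenly filled e_g set; the Jahn–Teller theorem predicts a tetragonal distortion (typically axial elongation) to lift the degeneracy.

[Cr(NCS)6]^4-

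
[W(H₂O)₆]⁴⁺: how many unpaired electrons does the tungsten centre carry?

Water is neutral; balancing the +4 overall charge requires W(IV).
W sits in group 6, so the d-electron count is 6 − 4 = 2.
In an octahedral field the d² configuration is t₂g²e_g⁰ (only one arrangement possible), giving 2 unpaired electrons.

2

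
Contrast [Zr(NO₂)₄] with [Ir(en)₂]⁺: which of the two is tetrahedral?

For [Zr(NO₂)₄]: Each nitro (N-bound nitrite) is −1; balancing the 0 overall charge requires Zr(IV). Zr sits in group 4, so the d-electron count is 4 − 4 = 0. A d⁰ ion has no crystal-field stabilisation preference between square planar and tetrahedral, so four ligands adopt the sterically favoured tetrahedral geometry. → tetrahedral.
For [Ir(en)₂]⁺: Ethylenediamine is neutral; balancing the +1 overall charge requires Ir(I). Iridium is a group-9 element; Ir(I) is therefore d⁸. A 5d d⁸ ion has a large crystal-field splitting; square planar leaves the high-energy d_{x²−y²} orbital empty and maximises CFSE. → square planar.

[Zr(NO₂)₄]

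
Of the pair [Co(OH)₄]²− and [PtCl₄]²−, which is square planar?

[PtCl₄]²−

For [Co(OH)₄]²−: Summing ligand charges against the −2 overall charge gives an oxidation state of +2 for cobalt. Group 9 minus oxidation state 2 gives a d⁷ configuration. For a high-spin 3d d⁷ ion with weak-field ligands the small Δₜ gives little square-planar CFSE advantage, so four ligands adopt the sterically favoured tetrahedral geometry. → tetrahedral.
For [PtCl₄]²−: Each chloride is −1; balancing the −2 overall charge requires Pt(II). Pt sits in group 10, so the d-electron count is 10 − 2 = 8. A 5d d⁸ ion has a large crystal-field splitting; square planar leaves the high-energy d_{x²−y²} orbital empty and maximises CFSE. → square planar.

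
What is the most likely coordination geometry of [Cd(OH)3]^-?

Ligand charges: each hydroxide is −1. With an overall charge of −1 the cadmium centre must be in the +2 oxidation state.
Group 12 minus oxidation state 2 gives a d¹⁰ configuration.
With 3 monodentate ligands the coordination number is 3.
Three ligands around a d¹⁰ centre minimise repulsion in a trigonal-planar arrangement.

trigonal planar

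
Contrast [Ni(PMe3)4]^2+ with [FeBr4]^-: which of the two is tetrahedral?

For [Ni(PMe3)4]^2+: Ligand charges: trimethylphosphine is neutral. With an overall charge of +2 the nickel centre must be in the +2 oxidation state. Ni sits in group 10, so the d-electron count is 10 − 2 = 8. Trimethylphosphine is a strong-field ligand (high in the spectrochemical series). A 3d d⁸ ion with strong-field ligands gains enough CFSE to favour square planar over tetrahedral. → square planar.
For [FeBr4]^-: Ligand charges: each bromide is −1. With an overall charge of −1 the iron centre must be in the +3 oxidation state. Iron is a group-8 element; Fe(III) is therefore d⁵. A high-spin d⁵ ion has zero CFSE in either geometry, so four ligands adopt the sterically favoured tetrahedral geometry. → tetrahedral.

[FeBr4]^-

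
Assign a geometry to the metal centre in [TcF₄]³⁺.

tetrahedral

Summing ligand charges against the +3 overall charge gives an oxidation state of +7 for technetium.
Tc sits in group 7, so the d-electron count is 7 − 7 = 0.
With 4 monodentate ligands the coordination number is 4.
A d⁰ ion has no crystal-field stabilisation preference between square planar and tetrahedral, so four ligands adopt the sterically favoured tetrahedral geometry.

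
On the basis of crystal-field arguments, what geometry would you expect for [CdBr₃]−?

Summing ligand charges against the −1 overall charge gives an oxidation state of +2 for cadmium.
Group 12 minus oxidation state 2 gives a d¹⁰ configuration.
With 3 monodentate ligands the coordination number is 3.
Three ligands around a d¹⁰ centre minimise repulsion in a trigonal-planar arrangement.

trigonal planar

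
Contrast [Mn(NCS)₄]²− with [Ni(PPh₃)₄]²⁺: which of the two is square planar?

[Ni(PPh₃)₄]²⁺

For [Mn(NCS)₄]²−: Summing ligand charges against the −2 overall charge gives an oxidation state of +2 for manganese. Mn sits in group 7, so the d-electron count is 7 − 2 = 5. A high-spin d⁵ ion has zero CFSE in either geometry, so four ligands adopt the sterically favoured tetrahedral geometry. → tetrahedral.
For [Ni(PPh₃)₄]²⁺: Triphenylphosphine is neutral; balancing the +2 overall charge requires Ni(II). Group 10 minus oxidation state 2 gives a d⁸ configuration. Triphenylphosphine is a strong-field ligand (high in the spectrochemical series). A 3d d⁸ ion with strong-field ligands gains enough CFSE to favour square planar over tetrahedral. → square planar.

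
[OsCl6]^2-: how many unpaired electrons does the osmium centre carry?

Each chloride is −1; balancing the −2 overall charge requires Os(IV).
Osmium is a group-8 element; Os(IV) is therefore d⁴.
The spin state decides the count: a 5d ion has a large Δₒ and is invariably low-spin.
An octahedral low-spin d⁴ ion is t₂g⁴e_g⁰, giving 2 unpaired electrons.

2 unpaired electrons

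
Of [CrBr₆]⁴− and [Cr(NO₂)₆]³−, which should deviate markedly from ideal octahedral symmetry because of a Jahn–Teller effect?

[CrBr₆]⁴−

[CrBr₆]⁴−: Ligand charges: each bromide is −1. With an overall charge of −4 the chromium centre must be in the +2 oxidation state. Cr sits in group 6, so the d-electron count is 6 − 2 = 4. Bromide is a weak-field ligand for a first-row metal, so the complex is high-spin. The t₂g³e_g¹ (high-spin) configuration has an unevenly filled e_g set; the Jahn–Teller theorem predicts a tetragonal distortion (typically axial elongation) to lift the degeneracy.
[Cr(NO₂)₆]³−: Each nitro (N-bound nitrite) is −1; balancing the −3 overall charge requires Cr(III). Chromium is a group-6 element; Cr(III) is therefore d³. The d³ configuration leaves the e_g set evenly filled (or empty) — no strong Jahn–Teller driving force.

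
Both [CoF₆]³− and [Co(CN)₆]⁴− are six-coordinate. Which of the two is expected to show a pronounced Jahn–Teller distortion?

[Co(CN)₆]⁴−

[CoF₆]³−: Summing ligand charges against the −3 overall charge gives an oxidation state of +3 for cobalt. Cobalt is a group-9 element; Co(III) is therefore d⁶. Fluoride is the one ligand weak enough to leave Co(III) high-spin — [CoF₆]³⁻ is the classic exception. The d⁶ configuration leaves the e_g set evenly filled (or empty) — no strong Jahn–Teller driving force.
[Co(CN)₆]⁴−: Summing ligand charges against the −4 overall charge gives an oxidation state of +2 for cobalt. Co sits in group 9, so the d-electron count is 9 − 2 = 7. Cyanide is a strong-field ligand (high in the spectrochemical series) for a first-row metal, so the complex is low-spin. The t₂g⁶e_g¹ (low-spin) configuration has an unevenly filled e_g set; the Jahn–Teller theorem predicts a tetragonal distortion (typically axial elongation) to lift the degeneracy.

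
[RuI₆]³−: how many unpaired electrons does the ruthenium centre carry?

1

Each iodide is −1; balancing the −3 overall charge requires Ru(III).
Group 8 minus oxidation state 3 gives a d⁵ configuration.
The spin state decides the count: a 4d ion has a large Δₒ and is invariably low-spin.
An octahedral low-spin d⁵ ion is t₂g⁵e_g⁰, giving 1 unpaired electron.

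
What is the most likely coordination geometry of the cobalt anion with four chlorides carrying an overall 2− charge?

Summing ligand charges against the −2 overall charge gives an oxidation state of +2 for cobalt.
Co sits in group 9, so the d-electron count is 9 − 2 = 7.
With 4 monodentate ligands the coordination number is 4.
Chloride is a weak-field ligand.
For a high-spin 3d d⁷ ion with weak-field ligands the small Δₜ gives little square-planar CFSE advantage, so four ligands adopt the sterically favoured tetrahedral geometry.

tetrahedral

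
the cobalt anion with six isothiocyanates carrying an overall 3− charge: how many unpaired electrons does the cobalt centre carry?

Each isothiocyanate is −1; balancing the −3 overall charge requires Co(III).
Cobalt is a group-9 element; Co(III) is therefore d⁶.
The spin state decides the count: Co(III) has an exceptionally large octahedral splitting and is low-spin with essentially every ligand except fluoride.
An octahedral low-spin d⁶ ion is t₂g⁶e_g⁰, giving 0 unpaired electrons.

0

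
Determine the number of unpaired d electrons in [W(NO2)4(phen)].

2 unpaired electrons

Summing ligand charges against the 0 overall charge gives an oxidation state of +4 for tungsten.
Group 6 minus oxidation state 4 gives a d² configuration.
Counting donor atoms: 4×nitro (N-bound nitrite) (monodentate) → 4 donors; 1×1,10-phenanthroline (bidentate) → 2 donors. Coordination number = 6.
In an octahedral field the d² configuration is t₂g²e_g⁰ (only one arrangement possible), giving 2 unpaired electrons.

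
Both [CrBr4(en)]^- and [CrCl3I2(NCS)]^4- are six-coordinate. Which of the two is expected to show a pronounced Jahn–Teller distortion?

[CrCl3I2(NCS)]^4-

[CrBr4(en)]^-: Summing ligand charges against the −1 overall charge gives an oxidation state of +3 for chromium. Chromium is a group-6 element; Cr(III) is therefore d³. The d³ configuration leaves the e_g set evenly filled (or empty) — no strong Jahn–Teller driving force.
[CrCl3I2(NCS)]^4-: Summing ligand charges against the −4 overall charge gives an oxidation state of +2 for chromium. Group 6 minus oxidation state 2 gives a d⁴ configuration. Chloride, iodide, and isothiocyanate are weak-field ligands for a first-row metal, so the complex is high-spin. The t₂g³e_g¹ (high-spin) configuration has an unevenly filled e_g set; the Jahn–Teller theorem predicts a tetragonal distortion (typically axial elongation) to lift the degeneracy.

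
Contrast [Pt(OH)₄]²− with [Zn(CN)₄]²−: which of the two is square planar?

[Pt(OH)₄]²−

For [Pt(OH)₄]²−: Summing ligand charges against the −2 overall charge gives an oxidation state of +2 for platinum. Pt sits in group 10, so the d-electron count is 10 − 2 = 8. A 5d d⁸ ion has a large crystal-field splitting; square planar leaves the high-energy d_{x²−y²} orbital empty and maximises CFSE. → square planar.
For [Zn(CN)₄]²−: Ligand charges: each cyanide is −1. With an overall charge of −2 the zinc centre must be in the +2 oxidation state. Group 12 minus oxidation state 2 gives a d¹⁰ configuration. A d¹⁰ ion has no crystal-field stabilisation preference between square planar and tetrahedral, so four ligands adopt the sterically favoured tetrahedral geometry. → tetrahedral.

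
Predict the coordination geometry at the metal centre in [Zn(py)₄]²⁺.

Pyridine is neutral; balancing the +2 overall charge requires Zn(II).
Zn sits in group 12, so the d-electron count is 12 − 2 = 10.
With 4 monodentate ligands the coordination number is 4.
A d¹⁰ ion has no crystal-field stabilisation preference between square planar and tetrahedral, so four ligands adopt the sterically favoured tetrahedral geometry.

tetrahedral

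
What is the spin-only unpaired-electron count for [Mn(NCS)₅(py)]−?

Ligand charges: each isothiocyanate is −1; pyridine is neutral. With an overall charge of −1 the manganese centre must be in the +4 oxidation state.
Mn sits in group 7, so the d-electron count is 7 − 4 = 3.
In an octahedral field the d³ configuration is t₂g³e_g⁰ (only one arrangement possible), giving 3 unpaired electrons.

3 unpaired electrons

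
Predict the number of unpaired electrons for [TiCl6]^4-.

2 unpaired electrons

Summing ligand charges against the −4 overall charge gives an oxidation state of +2 for titanium.
Group 4 minus oxidation state 2 gives a d² configuration.
In an octahedral field the d² configuration is t₂g²e_g⁰ (only one arrangement possible), giving 2 unpaired electrons.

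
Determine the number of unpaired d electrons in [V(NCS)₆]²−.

Summing ligand charges against the −2 overall charge gives an oxidation state of +4 for vanadium.
V sits in group 5, so the d-electron count is 5 − 4 = 1.
In an octahedral field the d¹ configuration is t₂g¹e_g⁰ (only one arrangement possible), giving 1 unpaired electron.

1 unpaired electron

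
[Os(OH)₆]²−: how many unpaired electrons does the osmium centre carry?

Each hydroxide is −1; balancing the −2 overall charge requires Os(IV).
Os sits in group 8, so the d-electron count is 8 − 4 = 4.
The spin state decides the count: a 5d ion has a large Δₒ and is invariably low-spin.
An octahedral low-spin d⁴ ion is t₂g⁴e_g⁰, giving 2 unpaired electrons.

2 unpaired electrons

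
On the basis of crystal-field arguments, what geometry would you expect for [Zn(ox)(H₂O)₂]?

Summing ligand charges against the 0 overall charge gives an oxidation state of +2 for zinc.
Zn sits in group 12, so the d-electron count is 12 − 2 = 10.
Counting donor atoms: 1×oxalate (bidentate) → 2 donors; 2×water (monodentate) → 2 donors. Coordination number = 4.
A d¹⁰ ion has no crystal-field stabilisation preference between square planar and tetrahedral, so four ligands adopt the sterically favoured tetrahedral geometry.

tetrahedral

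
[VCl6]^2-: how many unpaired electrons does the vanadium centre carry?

Summing ligand charges against the −2 overall charge gives an oxidation state of +4 for vanadium.
Group 5 minus oxidation state 4 gives a d¹ configuration.
In an octahedral field the d¹ configuration is t₂g¹e_g⁰ (only one arrangement possible), giving 1 unpaired electron.

1 unpaired electron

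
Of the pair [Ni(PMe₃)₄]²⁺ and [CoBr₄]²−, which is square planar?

For [Ni(PMe₃)₄]²⁺: Ligand charges: trimethylphosphine is neutral. With an overall charge of +2 the nickel centre must be in the +2 oxidation state. Group 10 minus oxidation state 2 gives a d⁸ configuration. Trimethylphosphine is a strong-field ligand (high in the spectrochemical series). A 3d d⁸ ion with strong-field ligands gains enough CFSE to favour square planar over tetrahedral. → square planar.
For [CoBr₄]²−: Each bromide is −1; balancing the −2 overall charge requires Co(II). Group 9 minus oxidation state 2 gives a d⁷ configuration. For a high-spin 3d d⁷ ion with weak-field ligands the small Δₜ gives little square-planar CFSE advantage, so four ligands adopt the sterically favoured tetrahedral geometry. → tetrahedral.

[Ni(PMe₃)₄]²⁺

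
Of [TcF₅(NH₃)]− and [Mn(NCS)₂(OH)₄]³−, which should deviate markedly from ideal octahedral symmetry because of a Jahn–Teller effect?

[Mn(NCS)₂(OH)₄]³−

[TcF₅(NH₃)]−: Each fluoride is −1; ammonia is neutral; balancing the −1 overall charge requires Tc(IV). Group 7 minus oxidation state 4 gives a d³ configuration. The d³ configuration leaves the e_g set evenly filled (or empty) — no strong Jahn–Teller driving force.
[Mn(NCS)₂(OH)₄]³−: Summing ligand charges against the −3 overall charge gives an oxidation state of +3 for manganese. Manganese is a group-7 element; Mn(III) is therefore d⁴. Hydroxide and isothiocyanate are weak-field ligands for a first-row metal, so the complex is high-spin. The t₂g³e_g¹ (high-spin) configuration has an unevenly filled e_g set; the Jahn–Teller theorem predicts a tetragonal distortion (typically axial elongation) to lift the degeneracy.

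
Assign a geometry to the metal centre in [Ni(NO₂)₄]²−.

square planar

Each nitro (N-bound nitrite) is −1; balancing the −2 overall charge requires Ni(II).
Ni sits in group 10, so the d-electron count is 10 − 2 = 8.
Coordination number: 4.
Nitro (N-bound nitrite) is a strong-field ligand (high in the spectrochemical series).
A 3d d⁸ ion with strong-field ligands gains enough CFSE to favour square planar over tetrahedral.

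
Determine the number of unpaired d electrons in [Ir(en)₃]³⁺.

Summing ligand charges against the +3 overall charge gives an oxidation state of +3 for iridium.
Iridium is a group-9 element; Ir(III) is therefore d⁶.
Counting donor atoms: 3×ethylenediamine (bidentate) → 6 donors. Coordination number = 6.
The spin state decides the count: a 5d ion has a large Δₒ and is invariably low-spin.
An octahedral low-spin d⁶ ion is t₂g⁶e_g⁰, giving 0 unpaired electrons.

0 unpaired electrons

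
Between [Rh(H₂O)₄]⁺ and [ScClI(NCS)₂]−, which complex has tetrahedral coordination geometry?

[ScClI(NCS)₂]−

For [Rh(H₂O)₄]⁺: Water is neutral; balancing the +1 overall charge requires Rh(I). Group 9 minus oxidation state 1 gives a d⁸ configuration. A 4d d⁸ ion has a large crystal-field splitting; square planar leaves the high-energy d_{x²−y²} orbital empty and maximises CFSE. → square planar.
For [ScClI(NCS)₂]−: Ligand charges: each chloride is −1; each iodide is −1; each isothiocyanate is −1. With an overall charge of −1 the scandium centre must be in the +3 oxidation state. Sc sits in group 3, so the d-electron count is 3 − 3 = 0. A d⁰ ion has no crystal-field stabilisation preference between square planar and tetrahedral, so four ligands adopt the sterically favoured tetrahedral geometry. → tetrahedral.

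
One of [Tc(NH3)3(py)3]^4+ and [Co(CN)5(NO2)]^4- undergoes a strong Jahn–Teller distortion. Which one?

[Co(CN)5(NO2)]^4-

[Tc(NH3)3(py)3]^4+: Ammonia is neutral; pyridine is neutral; balancing the +4 overall charge requires Tc(IV). Technetium is a group-7 element; Tc(IV) is therefore d³. The d³ configuration leaves the e_g set evenly filled (or empty) — no strong Jahn–Teller driving force.
[Co(CN)5(NO2)]^4-: Ligand charges: each cyanide is −1; each nitro (N-bound nitrite) is −1. With an overall charge of −4 the cobalt centre must be in the +2 oxidation state. Cobalt is a group-9 element; Co(II) is therefore d⁷. Cyanide and nitro (N-bound nitrite) are strong-field ligands (high in the spectrochemical series) for a first-row metal, so the complex is low-spin. The t₂g⁶e_g¹ (low-spin) configuration has an unevenly filled e_g set; the Jahn–Teller theorem predicts a tetragonal distortion (typically axial elongation) to lift the degeneracy.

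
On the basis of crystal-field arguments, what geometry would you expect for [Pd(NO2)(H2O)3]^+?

square planar

Each nitro (N-bound nitrite) is −1; water is neutral; balancing the +1 overall charge requires Pd(II).
Palladium is a group-10 element; Pd(II) is therefore d⁸.
Coordination number: 4.
A 4d d⁸ ion has a large crystal-field splitting; square planar leaves the high-energy d_{x²−y²} orbital empty and maximises CFSE.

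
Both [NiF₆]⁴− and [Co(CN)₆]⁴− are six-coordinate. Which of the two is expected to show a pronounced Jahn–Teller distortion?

[Co(CN)₆]⁴−

[NiF₆]⁴−: Each fluoride is −1; balancing the −4 overall charge requires Ni(II). Nickel is a group-10 element; Ni(II) is therefore d⁸. The d⁸ configuration leaves the e_g set evenly filled (or empty) — no strong Jahn–Teller driving force.
[Co(CN)₆]⁴−: Summing ligand charges against the −4 overall charge gives an oxidation state of +2 for cobalt. Group 9 minus oxidation state 2 gives a d⁷ configuration. Cyanide is a strong-field ligand (high in the spectrochemical series) for a first-row metal, so the complex is low-spin. The t₂g⁶e_g¹ (low-spin) configuration has an unevenly filled e_g set; the Jahn–Teller theorem predicts a tetragonal distortion (typically axial elongation) to lift the degeneracy.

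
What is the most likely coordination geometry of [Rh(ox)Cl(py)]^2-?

Summing ligand charges against the −2 overall charge gives an oxidation state of +1 for rhodium.
Group 9 minus oxidation state 1 gives a d⁸ configuration.
Counting donor atoms: 1×oxalate (bidentate) → 2 donors; 1×chloride (monodentate) → 1 donor; 1×pyridine (monodentate) → 1 donor. Coordination number = 4.
A 4d d⁸ ion has a large crystal-field splitting; square planar leaves the high-energy d_{x²−y²} orbital empty and maximises CFSE.

square planar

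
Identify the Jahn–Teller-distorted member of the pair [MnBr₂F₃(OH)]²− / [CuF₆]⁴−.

[CuF₆]⁴−

[MnBr₂F₃(OH)]²−: Ligand charges: each bromide is −1; each fluoride is −1; each hydroxide is −1. With an overall charge of −2 the manganese centre must be in the +4 oxidation state. Mn sits in group 7, so the d-electron count is 7 − 4 = 3. The d³ configuration leaves the e_g set evenly filled (or empty) — no strong Jahn–Teller driving force.
[CuF₆]⁴−: Ligand charges: each fluoride is −1. With an overall charge of −4 the copper centre must be in the +2 oxidation state. Group 11 minus oxidation state 2 gives a d⁹ configuration. The t₂g⁶e_g³ configuration has an unevenly filled e_g set; the Jahn–Teller theorem predicts a tetragonal distortion (typically axial elongation) to lift the degeneracy.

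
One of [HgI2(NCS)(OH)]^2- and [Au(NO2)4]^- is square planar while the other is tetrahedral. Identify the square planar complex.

For [HgI2(NCS)(OH)]^2-: Each iodide is −1; each isothiocyanate is −1; each hydroxide is −1; balancing the −2 overall charge requires Hg(II). Hg sits in group 12, so the d-electron count is 12 − 2 = 10. A d¹⁰ ion has no crystal-field stabilisation preference between square planar and tetrahedral, so four ligands adopt the sterically favoured tetrahedral geometry. → tetrahedral.
For [Au(NO2)4]^-: Ligand charges: each nitro (N-bound nitrite) is −1. With an overall charge of −1 the gold centre must be in the +3 oxidation state. Group 11 minus oxidation state 3 gives a d⁸ configuration. A 5d d⁸ ion has a large crystal-field splitting; square planar leaves the high-energy d_{x²−y²} orbital empty and maximises CFSE. → square planar.

[Au(NO2)4]^-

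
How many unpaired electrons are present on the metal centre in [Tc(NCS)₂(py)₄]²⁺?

Each isothiocyanate is −1; pyridine is neutral; balancing the +2 overall charge requires Tc(IV).
Technetium is a group-7 element; Tc(IV) is therefore d³.
In an octahedral field the d³ configuration is t₂g³e_g⁰ (only one arrangement possible), giving 3 unpaired electrons.

3 unpaired electrons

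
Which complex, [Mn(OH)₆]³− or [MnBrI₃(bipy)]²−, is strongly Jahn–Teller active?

[Mn(OH)₆]³−: Each hydroxide is −1; balancing the −3 overall charge requires Mn(III). Mn sits in group 7, so the d-electron count is 7 − 3 = 4. Hydroxide is a weak-field ligand for a first-row metal, so the complex is high-spin. The t₂g³e_g¹ (high-spin) configuration has an unevenly filled e_g set; the Jahn–Teller theorem predicts a tetragonal distortion (typically axial elongation) to lift the degeneracy.
[MnBrI₃(bipy)]²−: Summing ligand charges against the −2 overall charge gives an oxidation state of +2 for manganese. Group 7 minus oxidation state 2 gives a d⁵ configuration. Bromide and iodide are weak-field ligands for a first-row metal, so the complex is high-spin. The d⁵ configuration leaves the e_g set evenly filled (or empty) — no strong Jahn–Teller driving force.

[Mn(OH)₆]³−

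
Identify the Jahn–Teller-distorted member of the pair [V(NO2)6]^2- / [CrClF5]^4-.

[CrClF5]^4-

[V(NO2)6]^2-: Each nitro (N-bound nitrite) is −1; balancing the −2 overall charge requires V(IV). Group 5 minus oxidation state 4 gives a d¹ configuration. The d¹ configuration leaves the e_g set evenly filled (or empty) — no strong Jahn–Teller driving force.
[CrClF5]^4-: Each chloride is −1; each fluoride is −1; balancing the −4 overall charge requires Cr(II). Cr sits in group 6, so the d-electron count is 6 − 2 = 4. Chloride and fluoride are weak-field ligands for a first-row metal, so the complex is high-spin. The t₂g³e_g¹ (high-spin) configuration has an unevenly filled e_g set; the Jahn–Teller theorem predicts a tetragonal distortion (typically axial elongation) to lift the degeneracy.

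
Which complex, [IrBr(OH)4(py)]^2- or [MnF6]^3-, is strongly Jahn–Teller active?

[MnF6]^3-

[IrBr(OH)4(py)]^2-: Summing ligand charges against the −2 overall charge gives an oxidation state of +3 for iridium. Iridium is a group-9 element; Ir(III) is therefore d⁶. A 5d ion has a large Δₒ and is invariably low-spin. The d⁶ configuration leaves the e_g set evenly filled (or empty) — no strong Jahn–Teller driving force.
[MnF6]^3-: Summing ligand charges against the −3 overall charge gives an oxidation state of +3 for manganese. Manganese is a group-7 element; Mn(III) is therefore d⁴. Fluoride is a weak-field ligand for a first-row metal, so the complex is high-spin. The t₂g³e_g¹ (high-spin) configuration has an unevenly filled e_g set; the Jahn–Teller theorem predicts a tetragonal distortion (typically axial elongation) to lift the degeneracy.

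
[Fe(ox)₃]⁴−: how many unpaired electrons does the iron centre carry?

Summing ligand charges against the −4 overall charge gives an oxidation state of +2 for iron.
Fe sits in group 8, so the d-electron count is 8 − 2 = 6.
Counting donor atoms: 3×oxalate (bidentate) → 6 donors. Coordination number = 6.
The spin state decides the count: Oxalate is a weak-field ligand for a first-row metal, so the complex is high-spin.
An octahedral high-spin d⁶ ion is t₂g⁴e_g², giving 4 unpaired electrons.

4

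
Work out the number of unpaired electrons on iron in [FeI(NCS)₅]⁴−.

Each iodide is −1; each isothiocyanate is −1; balancing the −4 overall charge requires Fe(II).
Group 8 minus oxidation state 2 gives a d⁶ configuration.
The spin state decides the count: Iodide and isothiocyanate are weak-field ligands for a first-row metal, so the complex is high-spin.
An octahedral high-spin d⁶ ion is t₂g⁴e_g², giving 4 unpaired electrons.

4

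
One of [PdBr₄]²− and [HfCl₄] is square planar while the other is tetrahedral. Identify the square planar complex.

[PdBr₄]²−

For [PdBr₄]²−: Summing ligand charges against the −2 overall charge gives an oxidation state of +2 for palladium. Pd sits in group 10, so the d-electron count is 10 − 2 = 8. A 4d d⁸ ion has a large crystal-field splitting; square planar leaves the high-energy d_{x²−y²} orbital empty and maximises CFSE. → square planar.
For [HfCl₄]: Summing ligand charges against the 0 overall charge gives an oxidation state of +4 for hafnium. Group 4 minus oxidation state 4 gives a d⁰ configuration. A d⁰ ion has no crystal-field stabilisation preference between square planar and tetrahedral, so four ligands adopt the sterically favoured tetrahedral geometry. → tetrahedral.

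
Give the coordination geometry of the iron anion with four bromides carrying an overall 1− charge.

Each bromide is −1; balancing the −1 overall charge requires Fe(III).
Fe sits in group 8, so the d-electron count is 8 − 3 = 5.
Coordination number: 4.
Bromide is a weak-field ligand.
A high-spin d⁵ ion has zero CFSE in either geometry, so four ligands adopt the sterically favoured tetrahedral geometry.

tetrahedral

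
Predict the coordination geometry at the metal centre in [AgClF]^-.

Each chloride is −1; each fluoride is −1; balancing the −1 overall charge requires Ag(I).
Group 11 minus oxidation state 1 gives a d¹⁰ configuration.
With 2 monodentate ligands the coordination number is 2.
A d¹⁰ ion with only two ligands adopts a linear arrangement (sp hybridisation; no CFSE preference).

linear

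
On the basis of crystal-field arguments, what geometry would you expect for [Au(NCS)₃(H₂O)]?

square planar

Ligand charges: each isothiocyanate is −1; water is neutral. With an overall charge of 0 the gold centre must be in the +3 oxidation state.
Gold is a group-11 element; Au(III) is therefore d⁸.
Coordination number: 4.
A 5d d⁸ ion has a large crystal-field splitting; square planar leaves the high-energy d_{x²−y²} orbital empty and maximises CFSE.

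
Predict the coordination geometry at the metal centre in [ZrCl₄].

Ligand charges: each chloride is −1. With an overall charge of 0 the zirconium centre must be in the +4 oxidation state.
Zr sits in group 4, so the d-electron count is 4 − 4 = 0.
Coordination number: 4.
A d⁰ ion has no crystal-field stabilisation preference between square planar and tetrahedral, so four ligands adopt the sterically favoured tetrahedral geometry.

tetrahedral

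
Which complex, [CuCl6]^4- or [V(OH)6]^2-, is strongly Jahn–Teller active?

[CuCl6]^4-: Summing ligand charges against the −4 overall charge gives an oxidation state of +2 for copper. Cu sits in group 11, so the d-electron count is 11 − 2 = 9. The t₂g⁶e_g³ configuration has an unevenly filled e_g set; the Jahn–Teller theorem predicts a tetragonal distortion (typically axial elongation) to lift the degeneracy.
[V(OH)6]^2-: Summing ligand charges against the −2 overall charge gives an oxidation state of +4 for vanadium. Vanadium is a group-5 element; V(IV) is therefore d¹. The d¹ configuration leaves the e_g set evenly filled (or empty) — no strong Jahn–Teller driving force.

[CuCl6]^4-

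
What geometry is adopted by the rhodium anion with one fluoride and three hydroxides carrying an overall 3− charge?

square planar

Each fluoride is −1; each hydroxide is −1; balancing the −3 overall charge requires Rh(I).
Group 9 minus oxidation state 1 gives a d⁸ configuration.
Coordination number: 4.
A 4d d⁸ ion has a large crystal-field splitting; square planar leaves the high-energy d_{x²−y²} orbital empty and maximises CFSE.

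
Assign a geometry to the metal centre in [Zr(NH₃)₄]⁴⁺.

Ligand charges: ammonia is neutral. With an overall charge of +4 the zirconium centre must be in the +4 oxidation state.
Zirconium is a group-4 element; Zr(IV) is therefore d⁰.
With 4 monodentate ligands the coordination number is 4.
A d⁰ ion has no crystal-field stabilisation preference between square planar and tetrahedral, so four ligands adopt the sterically favoured tetrahedral geometry.

tetrahedral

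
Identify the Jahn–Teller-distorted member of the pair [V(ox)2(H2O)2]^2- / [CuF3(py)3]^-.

[V(ox)2(H2O)2]^2-: Each oxalate is −2; water is neutral; balancing the −2 overall charge requires V(II). Vanadium is a group-5 element; V(II) is therefore d³. The d³ configuration leaves the e_g set evenly filled (or empty) — no strong Jahn–Teller driving force.
[CuF3(py)3]^-: Ligand charges: each fluoride is −1; pyridine is neutral. With an overall charge of −1 the copper centre must be in the +2 oxidation state. Cu sits in group 11, so the d-electron count is 11 − 2 = 9. The t₂g⁶e_g³ configuration has an unevenly filled e_g set; the Jahn–Teller theorem predicts a tetragonal distortion (typically axial elongation) to lift the degeneracy.

[CuF3(py)3]^-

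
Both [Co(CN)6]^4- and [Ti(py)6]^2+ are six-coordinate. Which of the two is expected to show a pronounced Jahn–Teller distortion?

[Co(CN)6]^4-: Ligand charges: each cyanide is −1. With an overall charge of −4 the cobalt centre must be in the +2 oxidation state. Group 9 minus oxidation state 2 gives a d⁷ configuration. Cyanide is a strong-field ligand (high in the spectrochemical series) for a first-row metal, so the complex is low-spin. The t₂g⁶e_g¹ (low-spin) configuration has an unevenly filled e_g set; the Jahn–Teller theorem predicts a tetragonal distortion (typically axial elongation) to lift the degeneracy.
[Ti(py)6]^2+: Summing ligand charges against the +2 overall charge gives an oxidation state of +2 for titanium. Ti sits in group 4, so the d-electron count is 4 − 2 = 2. The d² configuration leaves the e_g set evenly filled (or empty) — no strong Jahn–Teller driving force.

[Co(CN)6]^4-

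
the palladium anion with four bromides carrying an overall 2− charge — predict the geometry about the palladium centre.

Ligand charges: each bromide is −1. With an overall charge of −2 the palladium centre must be in the +2 oxidation state.
Pd sits in group 10, so the d-electron count is 10 − 2 = 8.
With 4 monodentate ligands the coordination number is 4.
A 4d d⁸ ion has a large crystal-field splitting; square planar leaves the high-energy d_{x²−y²} orbital empty and maximises CFSE.

square planar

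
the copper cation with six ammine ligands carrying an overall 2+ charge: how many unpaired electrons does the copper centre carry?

Ligand charges: ammonia is neutral. With an overall charge of +2 the copper centre must be in the +2 oxidation state.
Cu sits in group 11, so the d-electron count is 11 − 2 = 9.
In an octahedral field the d⁹ configuration is t₂g⁶e_g³ (only one arrangement possible), giving 1 unpaired electron.

1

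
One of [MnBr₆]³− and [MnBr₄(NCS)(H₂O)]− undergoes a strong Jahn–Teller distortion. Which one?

[MnBr₆]³−: Summing ligand charges against the −3 overall charge gives an oxidation state of +3 for manganese. Group 7 minus oxidation state 3 gives a d⁴ configuration. Bromide is a weak-field ligand for a first-row metal, so the complex is high-spin. The t₂g³e_g¹ (high-spin) configuration has an unevenly filled e_g set; the Jahn–Teller theorem predicts a tetragonal distortion (typically axial elongation) to lift the degeneracy.
[MnBr₄(NCS)(H₂O)]−: Summing ligand charges against the −1 overall charge gives an oxidation state of +4 for manganese. Manganese is a group-7 element; Mn(IV) is therefore d³. The d³ configuration leaves the e_g set evenly filled (or empty) — no strong Jahn–Teller driving force.

[MnBr₆]³−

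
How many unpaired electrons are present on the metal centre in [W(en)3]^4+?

2

Summing ligand charges against the +4 overall charge gives an oxidation state of +4 for tungsten.
W sits in group 6, so the d-electron count is 6 − 4 = 2.
Counting donor atoms: 3×ethylenediamine (bidentate) → 6 donors. Coordination number = 6.
In an octahedral field the d² configuration is t₂g²e_g⁰ (only one arrangement possible), giving 2 unpaired electrons.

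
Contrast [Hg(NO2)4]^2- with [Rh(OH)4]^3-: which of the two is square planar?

[Rh(OH)4]^3-

For [Hg(NO2)4]^2-: Ligand charges: each nitro (N-bound nitrite) is −1. With an overall charge of −2 the mercury centre must be in the +2 oxidation state. Group 12 minus oxidation state 2 gives a d¹⁰ configuration. A d¹⁰ ion has no crystal-field stabilisation preference between square planar and tetrahedral, so four ligands adopt the sterically favoured tetrahedral geometry. → tetrahedral.
For [Rh(OH)4]^3-: Ligand charges: each hydroxide is −1. With an overall charge of −3 the rhodium centre must be in the +1 oxidation state. Group 9 minus oxidation state 1 gives a d⁸ configuration. A 4d d⁸ ion has a large crystal-field splitting; square planar leaves the high-energy d_{x²−y²} orbital empty and maximises CFSE. → square planar.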